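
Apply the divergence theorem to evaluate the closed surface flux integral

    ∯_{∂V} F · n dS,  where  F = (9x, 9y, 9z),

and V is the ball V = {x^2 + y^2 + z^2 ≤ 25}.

By the divergence theorem,

    ∯_{∂V} F · n dS = ∭_V (∇ · F) dV.

Compute the divergence:
    ∇ · F = ∂F_x/∂x + ∂F_y/∂y + ∂F_z/∂z = 9 + 9 + 9 = 27.

In spherical coordinates, x = ρ sin(φ) cos(θ), y = ρ sin(φ) sin(θ), z = ρ cos(φ), dV = ρ^2 sin(φ) dρ dφ dθ, with 0 ≤ ρ ≤ 5, 0 ≤ φ ≤ π, 0 ≤ θ ≤ 2π.

The integrand, after substitution and multiplying by the volume element, becomes (27) · ρ^2 sin(φ), so

    ∭_V (∇·F) dV = ∫_0^{2π} ∫_0^{π} ∫_0^{5} (27) · ρ^2 sin(φ) dρ dφ dθ.

Inner (ρ from 0 to 5): 1125sin(φ).
Middle (φ from 0 to π): 2250.
Outer (θ from 0 to 2π): 4500π.

Therefore ∯_{∂V} F · n dS = 4500π.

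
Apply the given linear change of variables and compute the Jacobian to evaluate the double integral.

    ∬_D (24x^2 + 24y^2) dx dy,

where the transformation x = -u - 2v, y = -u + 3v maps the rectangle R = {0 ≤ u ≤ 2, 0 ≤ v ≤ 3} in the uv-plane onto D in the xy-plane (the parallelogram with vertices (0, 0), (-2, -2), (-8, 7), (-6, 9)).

Compute the Jacobian determinant of (x, y) with respect to (u, v):

    ∂(x,y)/∂(u,v) = | -1  -2 | = (-1)(3) - (-2)(-1) = -5.
                   | -1  3 |

Its absolute value is |J| = 5 (the area scaling factor).

Substituting x = -u - 2v, y = -u + 3v into the integrand,

    24x^2 + 24y^2 → 48u^2 - 48u v + 312v^2,

so the integral becomes

    ∬_R (48u^2 - 48u v + 312v^2) · |J| du dv = ∫_0^2 ∫_0^3 (240u^2 - 240u v + 1560v^2) dv du.

Inner (v): 720u^2 - 1080u + 14040.
Outer (u): 27840.

Therefore ∬_D (24x^2 + 24y^2) dx dy = 27840.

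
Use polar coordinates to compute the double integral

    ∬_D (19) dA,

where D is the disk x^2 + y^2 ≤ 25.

The region D is 0 ≤ r ≤ 5, 0 ≤ θ ≤ 2π in polar coordinates, where x = r cos(θ), y = r sin(θ), and dA = r dr dθ.

Under the substitution, the integrand becomes 19, so

    ∬_D (19) dA = ∫_{0}^{2π} ∫_{0}^{5} (19) · r dr dθ.

Inner integral (in r): ∫_{0}^{5} (19) · r dr = 475/2.

Outer integral (in θ): ∫_{0}^{2π} (475/2) dθ = 475π.

Therefore ∬_D (19) dA = 475π.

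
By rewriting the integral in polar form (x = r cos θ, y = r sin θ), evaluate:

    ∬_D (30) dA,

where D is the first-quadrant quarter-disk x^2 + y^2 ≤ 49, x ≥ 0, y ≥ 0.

The region D is 0 ≤ r ≤ 7, 0 ≤ θ ≤ π/2 in polar coordinates, where x = r cos(θ), y = r sin(θ), and dA = r dr dθ.

Under the substitution, the integrand becomes 30, so

    ∬_D (30) dA = ∫_{0}^{π/2} ∫_{0}^{7} (30) · r dr dθ.

Inner integral (in r): ∫_{0}^{7} (30) · r dr = 735.

Outer integral (in θ): ∫_{0}^{π/2} (735) dθ = 735π/2.

Therefore ∬_D (30) dA = 735π/2.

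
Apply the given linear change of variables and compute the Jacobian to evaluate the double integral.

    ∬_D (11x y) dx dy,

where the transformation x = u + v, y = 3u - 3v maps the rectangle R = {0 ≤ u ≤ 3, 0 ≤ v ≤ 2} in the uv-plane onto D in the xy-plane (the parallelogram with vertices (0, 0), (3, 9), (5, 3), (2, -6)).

Compute the Jacobian determinant of (x, y) with respect to (u, v):

    ∂(x,y)/∂(u,v) = | 1  1 | = (1)(-3) - (1)(3) = -6.
                   | 3  -3 |

Its absolute value is |J| = 6 (the area scaling factor).

Substituting x = u + v, y = 3u - 3v into the integrand,

    11x y → 33u^2 - 33v^2,

so the integral becomes

    ∬_R (33u^2 - 33v^2) · |J| du dv = ∫_0^3 ∫_0^2 (198u^2 - 198v^2) dv du.

Inner (v): 396u^2 - 528.
Outer (u): 1980.

Therefore ∬_D (11x y) dx dy = 1980.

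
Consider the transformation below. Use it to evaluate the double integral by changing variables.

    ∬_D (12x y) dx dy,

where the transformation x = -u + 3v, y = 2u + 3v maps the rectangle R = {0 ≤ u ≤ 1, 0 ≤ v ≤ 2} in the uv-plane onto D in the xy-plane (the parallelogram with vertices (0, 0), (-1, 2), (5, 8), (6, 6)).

Compute the Jacobian determinant of (x, y) with respect to (u, v):

    ∂(x,y)/∂(u,v) = | -1  3 | = (-1)(3) - (3)(2) = -9.
                   | 2  3 |

Its absolute value is |J| = 9 (the area scaling factor).

Substituting x = -u + 3v, y = 2u + 3v into the integrand,

    12x y → -24u^2 + 36u v + 108v^2,

so the integral becomes

    ∬_R (-24u^2 + 36u v + 108v^2) · |J| du dv = ∫_0^1 ∫_0^2 (-216u^2 + 324u v + 972v^2) dv du.

Inner (v): -432u^2 + 648u + 2592.
Outer (u): 2772.

Therefore ∬_D (12x y) dx dy = 2772.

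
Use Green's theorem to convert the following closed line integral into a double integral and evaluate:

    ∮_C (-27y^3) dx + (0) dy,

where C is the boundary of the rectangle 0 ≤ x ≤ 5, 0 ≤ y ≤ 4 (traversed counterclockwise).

Green's theorem converts the closed line integral into a double integral over the enclosed region D:

    ∮_C P dx + Q dy = ∬_D (∂Q/∂x - ∂P/∂y) dA.

Here P = -27y^3, Q = 0, so

    ∂Q/∂x = 0,    ∂P/∂y = -81y^2,
    ∂Q/∂x - ∂P/∂y = 81y^2.

D is the region 0 ≤ x ≤ 5, 0 ≤ y ≤ 4. Evaluating the double integral:

    ∬_D (81y^2) dA = ∫_0^{5} ∫_0^{4} (81y^2) dy dx.

Inner (y from 0 to 4): 1728.
Outer (x from 0 to 5): 8640.

Therefore ∮_C P dx + Q dy = 8640.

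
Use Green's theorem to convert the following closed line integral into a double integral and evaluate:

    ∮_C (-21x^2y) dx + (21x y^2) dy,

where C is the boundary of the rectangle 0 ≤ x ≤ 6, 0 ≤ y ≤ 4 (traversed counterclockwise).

Green's theorem converts the closed line integral into a double integral over the enclosed region D:

    ∮_C P dx + Q dy = ∬_D (∂Q/∂x - ∂P/∂y) dA.

Here P = -21x^2y, Q = 21x y^2, so

    ∂Q/∂x = 21y^2,    ∂P/∂y = -21x^2,
    ∂Q/∂x - ∂P/∂y = 21x^2 + 21y^2.

D is the region 0 ≤ x ≤ 6, 0 ≤ y ≤ 4. Evaluating the double integral:

    ∬_D (21x^2 + 21y^2) dA = ∫_0^{6} ∫_0^{4} (21x^2 + 21y^2) dy dx.

Inner (y from 0 to 4): 84x^2 + 448.
Outer (x from 0 to 6): 8736.

Therefore ∮_C P dx + Q dy = 8736.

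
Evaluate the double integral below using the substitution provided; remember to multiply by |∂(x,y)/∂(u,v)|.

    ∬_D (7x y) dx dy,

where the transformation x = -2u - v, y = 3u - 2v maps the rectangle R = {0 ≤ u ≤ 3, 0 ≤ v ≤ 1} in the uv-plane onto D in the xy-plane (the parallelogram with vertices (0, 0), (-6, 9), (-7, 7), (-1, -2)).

Compute the Jacobian determinant of (x, y) with respect to (u, v):

    ∂(x,y)/∂(u,v) = | -2  -1 | = (-2)(-2) - (-1)(3) = 7.
                   | 3  -2 |

Its absolute value is |J| = 7 (the area scaling factor).

Substituting x = -2u - v, y = 3u - 2v into the integrand,

    7x y → -42u^2 + 7u v + 14v^2,

so the integral becomes

    ∬_R (-42u^2 + 7u v + 14v^2) · |J| du dv = ∫_0^3 ∫_0^1 (-294u^2 + 49u v + 98v^2) dv du.

Inner (v): -294u^2 + 49u/2 + 98/3.
Outer (u): -9751/4.

Therefore ∬_D (7x y) dx dy = -9751/4.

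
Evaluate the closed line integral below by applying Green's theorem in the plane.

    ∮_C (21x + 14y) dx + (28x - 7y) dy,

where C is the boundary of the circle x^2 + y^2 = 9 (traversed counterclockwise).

Green's theorem converts the closed line integral into a double integral over the enclosed region D:

    ∮_C P dx + Q dy = ∬_D (∂Q/∂x - ∂P/∂y) dA.

Here P = 21x + 14y, Q = 28x - 7y, so

    ∂Q/∂x = 28,    ∂P/∂y = 14,
    ∂Q/∂x - ∂P/∂y = 14.

D is the region x^2 + y^2 ≤ 9. Evaluating the double integral:

In polar coordinates (x = r cos θ, y = r sin θ, dA = r dr dθ) the integrand becomes 14, so

    ∬_D (14) dA = ∫_0^{2π} ∫_0^{3} (14) · r dr dθ.

Inner (r from 0 to 3): 63.
Outer (θ from 0 to 2π): 126π.

Therefore ∮_C P dx + Q dy = 126π.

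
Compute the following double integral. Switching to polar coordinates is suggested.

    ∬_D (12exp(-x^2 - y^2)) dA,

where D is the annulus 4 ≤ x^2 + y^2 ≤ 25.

The region D is 2 ≤ r ≤ 5, 0 ≤ θ ≤ 2π in polar coordinates, where x = r cos(θ), y = r sin(θ), and dA = r dr dθ.

Under the substitution, the integrand becomes 12exp(-r^2), so

    ∬_D (12exp(-x^2 - y^2)) dA = ∫_{0}^{2π} ∫_{2}^{5} (12exp(-r^2)) · r dr dθ.

Inner integral (in r): ∫_{2}^{5} (12exp(-r^2)) · r dr = -(6 - 6exp(21))exp(-25).

Outer integral (in θ): ∫_{0}^{2π} (-(6 - 6exp(21))exp(-25)) dθ = -12π (1 - exp(21))exp(-25).

Therefore ∬_D (12exp(-x^2 - y^2)) dA = -12π (1 - exp(21))exp(-25).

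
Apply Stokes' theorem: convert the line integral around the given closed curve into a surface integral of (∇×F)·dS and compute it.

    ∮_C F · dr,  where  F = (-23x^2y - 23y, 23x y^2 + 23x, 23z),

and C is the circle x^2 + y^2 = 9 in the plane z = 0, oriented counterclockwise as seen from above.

Let S be the flat disk x^2 + y^2 ≤ 9 in the plane z = 0, with upward unit normal n̂ = ẑ. By Stokes' theorem,

    ∮_C F · dr = ∬_S (∇ × F) · n̂ dS = ∬_D (curl F)_z dA,

where D is the disk x^2 + y^2 ≤ 9.

Compute the curl of F = (-23x^2y - 23y, 23x y^2 + 23x, 23z):
    (∇ × F)_x = ∂F_z/∂y - ∂F_y/∂z = 0,
    (∇ × F)_y = ∂F_x/∂z - ∂F_z/∂x = 0,
    (∇ × F)_z = ∂F_y/∂x - ∂F_x/∂y = 23x^2 + 23y^2 + 46.

On z = 0, (curl F)_z = 23x^2 + 23y^2 + 46.

Convert to polar (x = r cos θ, y = r sin θ, dA = r dr dθ); the integrand becomes 23r^2 + 46, so

    ∬_D (curl F)_z dA = ∫_0^{2π} ∫_0^{3} (23r^2 + 46) · r dr dθ.

Inner (r from 0 to 3): 2691/4.
Outer (θ from 0 to 2π): 2691π/2.

Therefore ∮_C F · dr = 2691π/2.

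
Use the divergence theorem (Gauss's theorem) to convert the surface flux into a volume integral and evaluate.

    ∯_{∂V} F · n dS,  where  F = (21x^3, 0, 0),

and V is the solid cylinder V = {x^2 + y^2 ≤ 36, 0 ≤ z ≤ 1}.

By the divergence theorem,

    ∯_{∂V} F · n dS = ∭_V (∇ · F) dV.

Compute the divergence:
    ∇ · F = ∂F_x/∂x + ∂F_y/∂y + ∂F_z/∂z = 63x^2 + 0 + 0 = 63x^2.

In cylindrical coordinates, x = r cos(θ), y = r sin(θ), z = z, dV = r dr dθ dz, with 0 ≤ r ≤ 6, 0 ≤ θ ≤ 2π, 0 ≤ z ≤ 1.

The integrand, after substitution and multiplying by the volume element, becomes (63r^2cos(θ)^2) · r, so

    ∭_V (∇·F) dV = ∫_0^{2π} ∫_0^{6} ∫_0^{1} (63r^2cos(θ)^2) · r dz dr dθ.

Inner (z from 0 to 1): 63r^3cos(θ)^2.
Middle (r from 0 to 6): 20412cos(θ)^2.
Outer (θ from 0 to 2π): 20412π.

Therefore ∯_{∂V} F · n dS = 20412π.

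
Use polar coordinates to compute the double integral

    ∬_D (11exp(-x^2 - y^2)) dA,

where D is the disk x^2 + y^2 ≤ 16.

The region D is 0 ≤ r ≤ 4, 0 ≤ θ ≤ 2π in polar coordinates, where x = r cos(θ), y = r sin(θ), and dA = r dr dθ.

Under the substitution, the integrand becomes 11exp(-r^2), so

    ∬_D (11exp(-x^2 - y^2)) dA = ∫_{0}^{2π} ∫_{0}^{4} (11exp(-r^2)) · r dr dθ.

Inner integral (in r): ∫_{0}^{4} (11exp(-r^2)) · r dr = 11/2 - 11exp(-16)/2.

Outer integral (in θ): ∫_{0}^{2π} (11/2 - 11exp(-16)/2) dθ = -11π exp(-16) + 11π.

Therefore ∬_D (11exp(-x^2 - y^2)) dA = -11π exp(-16) + 11π.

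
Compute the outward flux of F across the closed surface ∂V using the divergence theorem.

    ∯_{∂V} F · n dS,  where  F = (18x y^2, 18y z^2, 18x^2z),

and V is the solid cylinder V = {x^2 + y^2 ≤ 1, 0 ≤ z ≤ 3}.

By the divergence theorem,

    ∯_{∂V} F · n dS = ∭_V (∇ · F) dV.

Compute the divergence:
    ∇ · F = ∂F_x/∂x + ∂F_y/∂y + ∂F_z/∂z = 18y^2 + 18z^2 + 18x^2 = 18x^2 + 18y^2 + 18z^2.

In cylindrical coordinates, x = r cos(θ), y = r sin(θ), z = z, dV = r dr dθ dz, with 0 ≤ r ≤ 1, 0 ≤ θ ≤ 2π, 0 ≤ z ≤ 3.

The integrand, after substitution and multiplying by the volume element, becomes (18r^2 + 18z^2) · r, so

    ∭_V (∇·F) dV = ∫_0^{2π} ∫_0^{1} ∫_0^{3} (18r^2 + 18z^2) · r dz dr dθ.

Inner (z from 0 to 3): 54r (r^2 + 3).
Middle (r from 0 to 1): 189/2.
Outer (θ from 0 to 2π): 189π.

Therefore ∯_{∂V} F · n dS = 189π.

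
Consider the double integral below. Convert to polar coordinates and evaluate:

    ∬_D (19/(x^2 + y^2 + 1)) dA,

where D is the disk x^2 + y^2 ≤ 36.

The region D is 0 ≤ r ≤ 6, 0 ≤ θ ≤ 2π in polar coordinates, where x = r cos(θ), y = r sin(θ), and dA = r dr dθ.

Under the substitution, the integrand becomes 19/(r^2 + 1), so

    ∬_D (19/(x^2 + y^2 + 1)) dA = ∫_{0}^{2π} ∫_{0}^{6} (19/(r^2 + 1)) · r dr dθ.

Inner integral (in r): ∫_{0}^{6} (19/(r^2 + 1)) · r dr = 19log(37)/2.

Outer integral (in θ): ∫_{0}^{2π} (19log(37)/2) dθ = 19π log(37).

Therefore ∬_D (19/(x^2 + y^2 + 1)) dA = 19π log(37).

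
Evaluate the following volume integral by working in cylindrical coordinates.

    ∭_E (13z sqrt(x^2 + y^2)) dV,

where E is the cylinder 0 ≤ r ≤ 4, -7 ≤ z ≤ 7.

In cylindrical coordinates, x = r cos(θ), y = r sin(θ), z = z, and dV = r dr dθ dz.

The integrand becomes 13r z, so

    ∭_E (13z sqrt(x^2 + y^2)) dV = ∫_{0}^{2π} ∫_{0}^{4} ∫_{-7}^{7} (13r z) · r dz dr dθ.

Inner (z): 0.
Middle (r from 0 to 4): 0.
Outer (θ): 0.

Therefore the triple integral equals 0.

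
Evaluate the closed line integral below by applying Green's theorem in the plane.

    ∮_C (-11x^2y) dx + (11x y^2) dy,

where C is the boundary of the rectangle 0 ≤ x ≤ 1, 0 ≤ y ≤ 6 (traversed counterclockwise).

Green's theorem converts the closed line integral into a double integral over the enclosed region D:

    ∮_C P dx + Q dy = ∬_D (∂Q/∂x - ∂P/∂y) dA.

Here P = -11x^2y, Q = 11x y^2, so

    ∂Q/∂x = 11y^2,    ∂P/∂y = -11x^2,
    ∂Q/∂x - ∂P/∂y = 11x^2 + 11y^2.

D is the region 0 ≤ x ≤ 1, 0 ≤ y ≤ 6. Evaluating the double integral:

    ∬_D (11x^2 + 11y^2) dA = ∫_0^{1} ∫_0^{6} (11x^2 + 11y^2) dy dx.

Inner (y from 0 to 6): 66x^2 + 792.
Outer (x from 0 to 1): 814.

Therefore ∮_C P dx + Q dy = 814.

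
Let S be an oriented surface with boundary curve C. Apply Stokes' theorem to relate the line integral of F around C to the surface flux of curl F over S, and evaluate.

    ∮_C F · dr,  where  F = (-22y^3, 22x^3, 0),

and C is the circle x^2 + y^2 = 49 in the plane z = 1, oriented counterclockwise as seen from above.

Let S be the flat disk x^2 + y^2 ≤ 49 in the plane z = 1, with upward unit normal n̂ = ẑ. By Stokes' theorem,

    ∮_C F · dr = ∬_S (∇ × F) · n̂ dS = ∬_D (curl F)_z dA,

where D is the disk x^2 + y^2 ≤ 49.

Compute the curl of F = (-22y^3, 22x^3, 0):
    (∇ × F)_x = ∂F_z/∂y - ∂F_y/∂z = 0,
    (∇ × F)_y = ∂F_x/∂z - ∂F_z/∂x = 0,
    (∇ × F)_z = ∂F_y/∂x - ∂F_x/∂y = 66x^2 + 66y^2.

On z = 1, (curl F)_z = 66x^2 + 66y^2.

Convert to polar (x = r cos θ, y = r sin θ, dA = r dr dθ); the integrand becomes 66r^2, so

    ∬_D (curl F)_z dA = ∫_0^{2π} ∫_0^{7} (66r^2) · r dr dθ.

Inner (r from 0 to 7): 79233/2.
Outer (θ from 0 to 2π): 79233π.

Therefore ∮_C F · dr = 79233π.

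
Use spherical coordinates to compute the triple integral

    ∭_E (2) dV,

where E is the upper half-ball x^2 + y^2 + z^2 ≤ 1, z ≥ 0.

In spherical coordinates, x = ρ sin(φ) cos(θ), y = ρ sin(φ) sin(θ), z = ρ cos(φ), and dV = ρ^2 sin(φ) dρ dφ dθ.

The integrand becomes 2, so

    ∭_E (2) dV = ∫_{0}^{2π} ∫_{0}^{π/2} ∫_{0}^{1} (2) · ρ^2 sin(φ) dρ dφ dθ.

Inner (ρ): 2sin(φ)/3.
Middle (φ): 2/3.
Outer (θ): 4π/3.

Therefore the triple integral equals 4π/3.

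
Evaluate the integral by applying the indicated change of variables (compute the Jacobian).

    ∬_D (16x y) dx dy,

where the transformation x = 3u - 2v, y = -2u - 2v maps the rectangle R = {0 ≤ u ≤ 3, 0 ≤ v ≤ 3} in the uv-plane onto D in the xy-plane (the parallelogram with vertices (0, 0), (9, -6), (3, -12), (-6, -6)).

Compute the Jacobian determinant of (x, y) with respect to (u, v):

    ∂(x,y)/∂(u,v) = | 3  -2 | = (3)(-2) - (-2)(-2) = -10.
                   | -2  -2 |

Its absolute value is |J| = 10 (the area scaling factor).

Substituting x = 3u - 2v, y = -2u - 2v into the integrand,

    16x y → -96u^2 - 32u v + 64v^2,

so the integral becomes

    ∬_R (-96u^2 - 32u v + 64v^2) · |J| du dv = ∫_0^3 ∫_0^3 (-960u^2 - 320u v + 640v^2) dv du.

Inner (v): -2880u^2 - 1440u + 5760.
Outer (u): -15120.

Therefore ∬_D (16x y) dx dy = -15120.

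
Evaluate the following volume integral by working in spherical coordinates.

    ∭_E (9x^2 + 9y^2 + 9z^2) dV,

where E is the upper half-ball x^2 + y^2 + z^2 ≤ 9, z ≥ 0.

In spherical coordinates, x = ρ sin(φ) cos(θ), y = ρ sin(φ) sin(θ), z = ρ cos(φ), and dV = ρ^2 sin(φ) dρ dφ dθ.

The integrand becomes 9ρ^2, so

    ∭_E (9x^2 + 9y^2 + 9z^2) dV = ∫_{0}^{2π} ∫_{0}^{π/2} ∫_{0}^{3} (9ρ^2) · ρ^2 sin(φ) dρ dφ dθ.

Inner (ρ): 2187sin(φ)/5.
Middle (φ): 2187/5.
Outer (θ): 4374π/5.

Therefore the triple integral equals 4374π/5.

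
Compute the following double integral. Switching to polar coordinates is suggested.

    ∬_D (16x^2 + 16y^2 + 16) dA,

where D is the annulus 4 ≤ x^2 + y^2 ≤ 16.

The region D is 2 ≤ r ≤ 4, 0 ≤ θ ≤ 2π in polar coordinates, where x = r cos(θ), y = r sin(θ), and dA = r dr dθ.

Under the substitution, the integrand becomes 16r^2 + 16, so

    ∬_D (16x^2 + 16y^2 + 16) dA = ∫_{0}^{2π} ∫_{2}^{4} (16r^2 + 16) · r dr dθ.

Inner integral (in r): ∫_{2}^{4} (16r^2 + 16) · r dr = 1056.

Outer integral (in θ): ∫_{0}^{2π} (1056) dθ = 2112π.

Therefore ∬_D (16x^2 + 16y^2 + 16) dA = 2112π.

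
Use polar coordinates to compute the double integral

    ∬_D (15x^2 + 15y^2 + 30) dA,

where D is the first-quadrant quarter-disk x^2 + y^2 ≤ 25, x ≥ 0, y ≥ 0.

The region D is 0 ≤ r ≤ 5, 0 ≤ θ ≤ π/2 in polar coordinates, where x = r cos(θ), y = r sin(θ), and dA = r dr dθ.

Under the substitution, the integrand becomes 15r^2 + 30, so

    ∬_D (15x^2 + 15y^2 + 30) dA = ∫_{0}^{π/2} ∫_{0}^{5} (15r^2 + 30) · r dr dθ.

Inner integral (in r): ∫_{0}^{5} (15r^2 + 30) · r dr = 10875/4.

Outer integral (in θ): ∫_{0}^{π/2} (10875/4) dθ = 10875π/8.

Therefore ∬_D (15x^2 + 15y^2 + 30) dA = 10875π/8.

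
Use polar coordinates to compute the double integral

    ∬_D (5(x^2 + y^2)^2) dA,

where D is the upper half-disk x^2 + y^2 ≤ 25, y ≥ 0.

The region D is 0 ≤ r ≤ 5, 0 ≤ θ ≤ π in polar coordinates, where x = r cos(θ), y = r sin(θ), and dA = r dr dθ.

Under the substitution, the integrand becomes 5r^4, so

    ∬_D (5(x^2 + y^2)^2) dA = ∫_{0}^{π} ∫_{0}^{5} (5r^4) · r dr dθ.

Inner integral (in r): ∫_{0}^{5} (5r^4) · r dr = 78125/6.

Outer integral (in θ): ∫_{0}^{π} (78125/6) dθ = 78125π/6.

Therefore ∬_D (5(x^2 + y^2)^2) dA = 78125π/6.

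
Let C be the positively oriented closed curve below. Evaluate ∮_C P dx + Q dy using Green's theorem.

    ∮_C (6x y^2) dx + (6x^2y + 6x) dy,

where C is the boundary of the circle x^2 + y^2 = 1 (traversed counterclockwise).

Green's theorem converts the closed line integral into a double integral over the enclosed region D:

    ∮_C P dx + Q dy = ∬_D (∂Q/∂x - ∂P/∂y) dA.

Here P = 6x y^2, Q = 6x^2y + 6x, so

    ∂Q/∂x = 12x y + 6,    ∂P/∂y = 12x y,
    ∂Q/∂x - ∂P/∂y = 6.

D is the region x^2 + y^2 ≤ 1. Evaluating the double integral:

In polar coordinates (x = r cos θ, y = r sin θ, dA = r dr dθ) the integrand becomes 6, so

    ∬_D (6) dA = ∫_0^{2π} ∫_0^{1} (6) · r dr dθ.

Inner (r from 0 to 1): 3.
Outer (θ from 0 to 2π): 6π.

Therefore ∮_C P dx + Q dy = 6π.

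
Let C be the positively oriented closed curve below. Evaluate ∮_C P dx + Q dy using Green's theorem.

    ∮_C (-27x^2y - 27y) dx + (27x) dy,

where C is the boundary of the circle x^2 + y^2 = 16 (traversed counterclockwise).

Green's theorem converts the closed line integral into a double integral over the enclosed region D:

    ∮_C P dx + Q dy = ∬_D (∂Q/∂x - ∂P/∂y) dA.

Here P = -27x^2y - 27y, Q = 27x, so

    ∂Q/∂x = 27,    ∂P/∂y = -27x^2 - 27,
    ∂Q/∂x - ∂P/∂y = 27x^2 + 54.

D is the region x^2 + y^2 ≤ 16. Evaluating the double integral:

In polar coordinates (x = r cos θ, y = r sin θ, dA = r dr dθ) the integrand becomes 27r^2cos(θ)^2 + 54, so

    ∬_D (27x^2 + 54) dA = ∫_0^{2π} ∫_0^{4} (27r^2cos(θ)^2 + 54) · r dr dθ.

Inner (r from 0 to 4): 1728cos(θ)^2 + 432.
Outer (θ from 0 to 2π): 2592π.

Therefore ∮_C P dx + Q dy = 2592π.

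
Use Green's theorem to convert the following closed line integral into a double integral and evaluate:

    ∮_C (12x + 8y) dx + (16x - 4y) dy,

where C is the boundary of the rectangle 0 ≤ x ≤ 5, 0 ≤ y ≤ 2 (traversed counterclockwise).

Green's theorem converts the closed line integral into a double integral over the enclosed region D:

    ∮_C P dx + Q dy = ∬_D (∂Q/∂x - ∂P/∂y) dA.

Here P = 12x + 8y, Q = 16x - 4y, so

    ∂Q/∂x = 16,    ∂P/∂y = 8,
    ∂Q/∂x - ∂P/∂y = 8.

D is the region 0 ≤ x ≤ 5, 0 ≤ y ≤ 2. Evaluating the double integral:

    ∬_D (8) dA = ∫_0^{5} ∫_0^{2} (8) dy dx.

Inner (y from 0 to 2): 16.
Outer (x from 0 to 5): 80.

Therefore ∮_C P dx + Q dy = 80.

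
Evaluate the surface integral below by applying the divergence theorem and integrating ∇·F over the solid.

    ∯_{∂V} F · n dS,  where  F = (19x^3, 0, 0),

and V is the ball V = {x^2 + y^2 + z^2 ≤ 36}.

By the divergence theorem,

    ∯_{∂V} F · n dS = ∭_V (∇ · F) dV.

Compute the divergence:
    ∇ · F = ∂F_x/∂x + ∂F_y/∂y + ∂F_z/∂z = 57x^2 + 0 + 0 = 57x^2.

In spherical coordinates, x = ρ sin(φ) cos(θ), y = ρ sin(φ) sin(θ), z = ρ cos(φ), dV = ρ^2 sin(φ) dρ dφ dθ, with 0 ≤ ρ ≤ 6, 0 ≤ φ ≤ π, 0 ≤ θ ≤ 2π.

The integrand, after substitution and multiplying by the volume element, becomes (57ρ^2sin(φ)^2cos(θ)^2) · ρ^2 sin(φ), so

    ∭_V (∇·F) dV = ∫_0^{2π} ∫_0^{π} ∫_0^{6} (57ρ^2sin(φ)^2cos(θ)^2) · ρ^2 sin(φ) dρ dφ dθ.

Inner (ρ from 0 to 6): 443232sin(φ)^3cos(θ)^2/5.
Middle (φ from 0 to π): 590976cos(θ)^2/5.
Outer (θ from 0 to 2π): 590976π/5.

Therefore ∯_{∂V} F · n dS = 590976π/5.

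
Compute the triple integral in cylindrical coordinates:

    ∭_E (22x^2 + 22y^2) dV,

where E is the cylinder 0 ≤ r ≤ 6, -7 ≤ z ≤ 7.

In cylindrical coordinates, x = r cos(θ), y = r sin(θ), z = z, and dV = r dr dθ dz.

The integrand becomes 22r^2, so

    ∭_E (22x^2 + 22y^2) dV = ∫_{0}^{2π} ∫_{0}^{6} ∫_{-7}^{7} (22r^2) · r dz dr dθ.

Inner (z): 308r^3.
Middle (r from 0 to 6): 99792.
Outer (θ): 199584π.

Therefore the triple integral equals 199584π.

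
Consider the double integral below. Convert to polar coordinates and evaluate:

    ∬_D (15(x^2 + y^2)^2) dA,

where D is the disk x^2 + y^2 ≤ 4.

The region D is 0 ≤ r ≤ 2, 0 ≤ θ ≤ 2π in polar coordinates, where x = r cos(θ), y = r sin(θ), and dA = r dr dθ.

Under the substitution, the integrand becomes 15r^4, so

    ∬_D (15(x^2 + y^2)^2) dA = ∫_{0}^{2π} ∫_{0}^{2} (15r^4) · r dr dθ.

Inner integral (in r): ∫_{0}^{2} (15r^4) · r dr = 160.

Outer integral (in θ): ∫_{0}^{2π} (160) dθ = 320π.

Therefore ∬_D (15(x^2 + y^2)^2) dA = 320π.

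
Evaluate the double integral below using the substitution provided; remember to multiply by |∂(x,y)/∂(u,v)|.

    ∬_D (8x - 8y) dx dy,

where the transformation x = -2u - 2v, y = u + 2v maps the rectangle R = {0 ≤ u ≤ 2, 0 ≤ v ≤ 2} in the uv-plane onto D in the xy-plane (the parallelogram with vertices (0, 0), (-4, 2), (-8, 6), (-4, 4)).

Compute the Jacobian determinant of (x, y) with respect to (u, v):

    ∂(x,y)/∂(u,v) = | -2  -2 | = (-2)(2) - (-2)(1) = -2.
                   | 1  2 |

Its absolute value is |J| = 2 (the area scaling factor).

Substituting x = -2u - 2v, y = u + 2v into the integrand,

    8x - 8y → -24u - 32v,

so the integral becomes

    ∬_R (-24u - 32v) · |J| du dv = ∫_0^2 ∫_0^2 (-48u - 64v) dv du.

Inner (v): -96u - 128.
Outer (u): -448.

Therefore ∬_D (8x - 8y) dx dy = -448.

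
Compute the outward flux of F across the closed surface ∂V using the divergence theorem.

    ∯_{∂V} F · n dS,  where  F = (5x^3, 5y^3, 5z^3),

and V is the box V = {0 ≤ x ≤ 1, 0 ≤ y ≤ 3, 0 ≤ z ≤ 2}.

By the divergence theorem,

    ∯_{∂V} F · n dS = ∭_V (∇ · F) dV.

Compute the divergence:
    ∇ · F = ∂F_x/∂x + ∂F_y/∂y + ∂F_z/∂z = 15x^2 + 15y^2 + 15z^2.

V is a rectangular box, so dV = dx dy dz with 0 ≤ x ≤ 1, 0 ≤ y ≤ 3, 0 ≤ z ≤ 2.

Integrate (15x^2 + 15y^2 + 15z^2) over V as an iterated integral:

    ∭_V (∇·F) dV = ∫_0^{1} ∫_0^{3} ∫_0^{2} (15x^2 + 15y^2 + 15z^2) dz dy dx.

Inner (z from 0 to 2): 30x^2 + 30y^2 + 40.
Middle (y from 0 to 3): 90x^2 + 390.
Outer (x from 0 to 1): 420.

Therefore ∯_{∂V} F · n dS = 420.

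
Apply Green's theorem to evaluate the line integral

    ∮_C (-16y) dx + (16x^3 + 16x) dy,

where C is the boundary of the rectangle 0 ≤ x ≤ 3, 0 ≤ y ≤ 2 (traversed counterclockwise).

Green's theorem converts the closed line integral into a double integral over the enclosed region D:

    ∮_C P dx + Q dy = ∬_D (∂Q/∂x - ∂P/∂y) dA.

Here P = -16y, Q = 16x^3 + 16x, so

    ∂Q/∂x = 48x^2 + 16,    ∂P/∂y = -16,
    ∂Q/∂x - ∂P/∂y = 48x^2 + 32.

D is the region 0 ≤ x ≤ 3, 0 ≤ y ≤ 2. Evaluating the double integral:

    ∬_D (48x^2 + 32) dA = ∫_0^{3} ∫_0^{2} (48x^2 + 32) dy dx.

Inner (y from 0 to 2): 96x^2 + 64.
Outer (x from 0 to 3): 1056.

Therefore ∮_C P dx + Q dy = 1056.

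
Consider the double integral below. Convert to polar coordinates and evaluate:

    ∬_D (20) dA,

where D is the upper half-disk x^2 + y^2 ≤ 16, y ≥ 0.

The region D is 0 ≤ r ≤ 4, 0 ≤ θ ≤ π in polar coordinates, where x = r cos(θ), y = r sin(θ), and dA = r dr dθ.

Under the substitution, the integrand becomes 20, so

    ∬_D (20) dA = ∫_{0}^{π} ∫_{0}^{4} (20) · r dr dθ.

Inner integral (in r): ∫_{0}^{4} (20) · r dr = 160.

Outer integral (in θ): ∫_{0}^{π} (160) dθ = 160π.

Therefore ∬_D (20) dA = 160π.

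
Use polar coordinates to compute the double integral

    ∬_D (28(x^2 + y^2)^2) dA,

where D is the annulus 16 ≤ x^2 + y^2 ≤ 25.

The region D is 4 ≤ r ≤ 5, 0 ≤ θ ≤ 2π in polar coordinates, where x = r cos(θ), y = r sin(θ), and dA = r dr dθ.

Under the substitution, the integrand becomes 28r^4, so

    ∬_D (28(x^2 + y^2)^2) dA = ∫_{0}^{2π} ∫_{4}^{5} (28r^4) · r dr dθ.

Inner integral (in r): ∫_{4}^{5} (28r^4) · r dr = 53802.

Outer integral (in θ): ∫_{0}^{2π} (53802) dθ = 107604π.

Therefore ∬_D (28(x^2 + y^2)^2) dA = 107604π.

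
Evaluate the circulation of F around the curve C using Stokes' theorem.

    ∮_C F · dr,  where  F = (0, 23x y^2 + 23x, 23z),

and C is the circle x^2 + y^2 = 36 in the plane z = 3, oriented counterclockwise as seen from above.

Let S be the flat disk x^2 + y^2 ≤ 36 in the plane z = 3, with upward unit normal n̂ = ẑ. By Stokes' theorem,

    ∮_C F · dr = ∬_S (∇ × F) · n̂ dS = ∬_D (curl F)_z dA,

where D is the disk x^2 + y^2 ≤ 36.

Compute the curl of F = (0, 23x y^2 + 23x, 23z):
    (∇ × F)_x = ∂F_z/∂y - ∂F_y/∂z = 0,
    (∇ × F)_y = ∂F_x/∂z - ∂F_z/∂x = 0,
    (∇ × F)_z = ∂F_y/∂x - ∂F_x/∂y = 23y^2 + 23.

On z = 3, (curl F)_z = 23y^2 + 23.

Convert to polar (x = r cos θ, y = r sin θ, dA = r dr dθ); the integrand becomes 23r^2sin(θ)^2 + 23, so

    ∬_D (curl F)_z dA = ∫_0^{2π} ∫_0^{6} (23r^2sin(θ)^2 + 23) · r dr dθ.

Inner (r from 0 to 6): 7452sin(θ)^2 + 414.
Outer (θ from 0 to 2π): 8280π.

Therefore ∮_C F · dr = 8280π.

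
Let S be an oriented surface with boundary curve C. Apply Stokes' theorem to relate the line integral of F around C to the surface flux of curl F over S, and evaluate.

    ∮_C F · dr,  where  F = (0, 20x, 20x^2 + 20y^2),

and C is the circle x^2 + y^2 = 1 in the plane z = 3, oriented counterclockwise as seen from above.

Let S be the flat disk x^2 + y^2 ≤ 1 in the plane z = 3, with upward unit normal n̂ = ẑ. By Stokes' theorem,

    ∮_C F · dr = ∬_S (∇ × F) · n̂ dS = ∬_D (curl F)_z dA,

where D is the disk x^2 + y^2 ≤ 1.

Compute the curl of F = (0, 20x, 20x^2 + 20y^2):
    (∇ × F)_x = ∂F_z/∂y - ∂F_y/∂z = 40y,
    (∇ × F)_y = ∂F_x/∂z - ∂F_z/∂x = -40x,
    (∇ × F)_z = ∂F_y/∂x - ∂F_x/∂y = 20.

On z = 3, (curl F)_z = 20.

Convert to polar (x = r cos θ, y = r sin θ, dA = r dr dθ); the integrand becomes 20, so

    ∬_D (curl F)_z dA = ∫_0^{2π} ∫_0^{1} (20) · r dr dθ.

Inner (r from 0 to 1): 10.
Outer (θ from 0 to 2π): 20π.

Therefore ∮_C F · dr = 20π.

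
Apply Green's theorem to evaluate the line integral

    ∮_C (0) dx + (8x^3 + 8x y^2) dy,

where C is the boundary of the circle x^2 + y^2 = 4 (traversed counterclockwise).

Green's theorem converts the closed line integral into a double integral over the enclosed region D:

    ∮_C P dx + Q dy = ∬_D (∂Q/∂x - ∂P/∂y) dA.

Here P = 0, Q = 8x^3 + 8x y^2, so

    ∂Q/∂x = 24x^2 + 8y^2,    ∂P/∂y = 0,
    ∂Q/∂x - ∂P/∂y = 24x^2 + 8y^2.

D is the region x^2 + y^2 ≤ 4. Evaluating the double integral:

In polar coordinates (x = r cos θ, y = r sin θ, dA = r dr dθ) the integrand becomes 8r^2(cos(2θ) + 2), so

    ∬_D (24x^2 + 8y^2) dA = ∫_0^{2π} ∫_0^{2} (8r^2(cos(2θ) + 2)) · r dr dθ.

Inner (r from 0 to 2): 32cos(2θ) + 64.
Outer (θ from 0 to 2π): 128π.

Therefore ∮_C P dx + Q dy = 128π.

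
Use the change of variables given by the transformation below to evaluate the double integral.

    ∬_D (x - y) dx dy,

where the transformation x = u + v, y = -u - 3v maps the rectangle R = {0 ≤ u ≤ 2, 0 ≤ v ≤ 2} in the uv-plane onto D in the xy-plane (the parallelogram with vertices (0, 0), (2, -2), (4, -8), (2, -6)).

Compute the Jacobian determinant of (x, y) with respect to (u, v):

    ∂(x,y)/∂(u,v) = | 1  1 | = (1)(-3) - (1)(-1) = -2.
                   | -1  -3 |

Its absolute value is |J| = 2 (the area scaling factor).

Substituting x = u + v, y = -u - 3v into the integrand,

    x - y → 2u + 4v,

so the integral becomes

    ∬_R (2u + 4v) · |J| du dv = ∫_0^2 ∫_0^2 (4u + 8v) dv du.

Inner (v): 8u + 16.
Outer (u): 48.

Therefore ∬_D (x - y) dx dy = 48.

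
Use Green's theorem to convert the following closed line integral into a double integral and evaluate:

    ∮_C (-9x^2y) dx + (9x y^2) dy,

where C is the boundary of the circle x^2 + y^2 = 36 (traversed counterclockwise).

Green's theorem converts the closed line integral into a double integral over the enclosed region D:

    ∮_C P dx + Q dy = ∬_D (∂Q/∂x - ∂P/∂y) dA.

Here P = -9x^2y, Q = 9x y^2, so

    ∂Q/∂x = 9y^2,    ∂P/∂y = -9x^2,
    ∂Q/∂x - ∂P/∂y = 9x^2 + 9y^2.

D is the region x^2 + y^2 ≤ 36. Evaluating the double integral:

In polar coordinates (x = r cos θ, y = r sin θ, dA = r dr dθ) the integrand becomes 9r^2, so

    ∬_D (9x^2 + 9y^2) dA = ∫_0^{2π} ∫_0^{6} (9r^2) · r dr dθ.

Inner (r from 0 to 6): 2916.
Outer (θ from 0 to 2π): 5832π.

Therefore ∮_C P dx + Q dy = 5832π.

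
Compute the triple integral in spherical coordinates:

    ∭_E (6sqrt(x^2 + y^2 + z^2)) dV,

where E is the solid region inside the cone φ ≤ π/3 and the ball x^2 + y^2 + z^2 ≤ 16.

In spherical coordinates, x = ρ sin(φ) cos(θ), y = ρ sin(φ) sin(θ), z = ρ cos(φ), and dV = ρ^2 sin(φ) dρ dφ dθ.

The integrand becomes 6ρ, so

    ∭_E (6sqrt(x^2 + y^2 + z^2)) dV = ∫_{0}^{2π} ∫_{0}^{π/3} ∫_{0}^{4} (6ρ) · ρ^2 sin(φ) dρ dφ dθ.

Inner (ρ): 384sin(φ).
Middle (φ): 192.
Outer (θ): 384π.

Therefore the triple integral equals 384π.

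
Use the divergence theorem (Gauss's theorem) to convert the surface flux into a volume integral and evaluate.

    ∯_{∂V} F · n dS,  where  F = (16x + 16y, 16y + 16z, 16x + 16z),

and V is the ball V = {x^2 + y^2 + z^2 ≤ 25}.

By the divergence theorem,

    ∯_{∂V} F · n dS = ∭_V (∇ · F) dV.

Compute the divergence:
    ∇ · F = ∂F_x/∂x + ∂F_y/∂y + ∂F_z/∂z = 16 + 16 + 16 = 48.

In spherical coordinates, x = ρ sin(φ) cos(θ), y = ρ sin(φ) sin(θ), z = ρ cos(φ), dV = ρ^2 sin(φ) dρ dφ dθ, with 0 ≤ ρ ≤ 5, 0 ≤ φ ≤ π, 0 ≤ θ ≤ 2π.

The integrand, after substitution and multiplying by the volume element, becomes (48) · ρ^2 sin(φ), so

    ∭_V (∇·F) dV = ∫_0^{2π} ∫_0^{π} ∫_0^{5} (48) · ρ^2 sin(φ) dρ dφ dθ.

Inner (ρ from 0 to 5): 2000sin(φ).
Middle (φ from 0 to π): 4000.
Outer (θ from 0 to 2π): 8000π.

Therefore ∯_{∂V} F · n dS = 8000π.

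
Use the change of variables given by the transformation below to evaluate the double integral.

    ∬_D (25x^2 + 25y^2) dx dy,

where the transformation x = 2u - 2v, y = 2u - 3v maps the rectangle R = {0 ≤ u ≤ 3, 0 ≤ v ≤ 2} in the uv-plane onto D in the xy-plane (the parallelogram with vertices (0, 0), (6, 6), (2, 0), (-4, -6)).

Compute the Jacobian determinant of (x, y) with respect to (u, v):

    ∂(x,y)/∂(u,v) = | 2  -2 | = (2)(-3) - (-2)(2) = -2.
                   | 2  -3 |

Its absolute value is |J| = 2 (the area scaling factor).

Substituting x = 2u - 2v, y = 2u - 3v into the integrand,

    25x^2 + 25y^2 → 200u^2 - 500u v + 325v^2,

so the integral becomes

    ∬_R (200u^2 - 500u v + 325v^2) · |J| du dv = ∫_0^3 ∫_0^2 (400u^2 - 1000u v + 650v^2) dv du.

Inner (v): 800u^2 - 2000u + 5200/3.
Outer (u): 3400.

Therefore ∬_D (25x^2 + 25y^2) dx dy = 3400.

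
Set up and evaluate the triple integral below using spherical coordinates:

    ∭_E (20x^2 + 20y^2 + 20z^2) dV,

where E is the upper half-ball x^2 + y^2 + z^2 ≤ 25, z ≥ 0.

In spherical coordinates, x = ρ sin(φ) cos(θ), y = ρ sin(φ) sin(θ), z = ρ cos(φ), and dV = ρ^2 sin(φ) dρ dφ dθ.

The integrand becomes 20ρ^2, so

    ∭_E (20x^2 + 20y^2 + 20z^2) dV = ∫_{0}^{2π} ∫_{0}^{π/2} ∫_{0}^{5} (20ρ^2) · ρ^2 sin(φ) dρ dφ dθ.

Inner (ρ): 12500sin(φ).
Middle (φ): 12500.
Outer (θ): 25000π.

Therefore the triple integral equals 25000π.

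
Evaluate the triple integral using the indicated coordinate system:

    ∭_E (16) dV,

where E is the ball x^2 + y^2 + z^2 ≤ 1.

In spherical coordinates, x = ρ sin(φ) cos(θ), y = ρ sin(φ) sin(θ), z = ρ cos(φ), and dV = ρ^2 sin(φ) dρ dφ dθ.

The integrand becomes 16, so

    ∭_E (16) dV = ∫_{0}^{2π} ∫_{0}^{π} ∫_{0}^{1} (16) · ρ^2 sin(φ) dρ dφ dθ.

Inner (ρ): 16sin(φ)/3.
Middle (φ): 32/3.
Outer (θ): 64π/3.

Therefore the triple integral equals 64π/3.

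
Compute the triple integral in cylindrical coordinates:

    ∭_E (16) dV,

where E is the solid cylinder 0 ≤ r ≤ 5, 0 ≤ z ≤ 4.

In cylindrical coordinates, x = r cos(θ), y = r sin(θ), z = z, and dV = r dr dθ dz.

The integrand becomes 16, so

    ∭_E (16) dV = ∫_{0}^{2π} ∫_{0}^{5} ∫_{0}^{4} (16) · r dz dr dθ.

Inner (z): 64r.
Middle (r from 0 to 5): 800.
Outer (θ): 1600π.

Therefore the triple integral equals 1600π.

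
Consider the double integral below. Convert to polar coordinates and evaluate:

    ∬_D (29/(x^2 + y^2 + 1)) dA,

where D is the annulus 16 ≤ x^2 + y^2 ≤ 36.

The region D is 4 ≤ r ≤ 6, 0 ≤ θ ≤ 2π in polar coordinates, where x = r cos(θ), y = r sin(θ), and dA = r dr dθ.

Under the substitution, the integrand becomes 29/(r^2 + 1), so

    ∬_D (29/(x^2 + y^2 + 1)) dA = ∫_{0}^{2π} ∫_{4}^{6} (29/(r^2 + 1)) · r dr dθ.

Inner integral (in r): ∫_{4}^{6} (29/(r^2 + 1)) · r dr = log(9012061295995008299689sqrt(629)/2862423051509815793).

Outer integral (in θ): ∫_{0}^{2π} (log(9012061295995008299689sqrt(629)/2862423051509815793)) dθ = log((9012061295995008299689sqrt(629)/2862423051509815793)^(2π)).

Therefore ∬_D (29/(x^2 + y^2 + 1)) dA = log((9012061295995008299689sqrt(629)/2862423051509815793)^(2π)).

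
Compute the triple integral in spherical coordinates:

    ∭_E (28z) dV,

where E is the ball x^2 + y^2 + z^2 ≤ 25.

In spherical coordinates, x = ρ sin(φ) cos(θ), y = ρ sin(φ) sin(θ), z = ρ cos(φ), and dV = ρ^2 sin(φ) dρ dφ dθ.

The integrand becomes 28ρ cos(φ), so

    ∭_E (28z) dV = ∫_{0}^{2π} ∫_{0}^{π} ∫_{0}^{5} (28ρ cos(φ)) · ρ^2 sin(φ) dρ dφ dθ.

Inner (ρ): 4375sin(2φ)/2.
Middle (φ): 0.
Outer (θ): 0.

Therefore the triple integral equals 0.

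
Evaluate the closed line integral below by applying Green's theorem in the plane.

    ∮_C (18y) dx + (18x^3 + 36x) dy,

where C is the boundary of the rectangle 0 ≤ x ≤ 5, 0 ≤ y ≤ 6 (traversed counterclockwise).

Green's theorem converts the closed line integral into a double integral over the enclosed region D:

    ∮_C P dx + Q dy = ∬_D (∂Q/∂x - ∂P/∂y) dA.

Here P = 18y, Q = 18x^3 + 36x, so

    ∂Q/∂x = 54x^2 + 36,    ∂P/∂y = 18,
    ∂Q/∂x - ∂P/∂y = 54x^2 + 18.

D is the region 0 ≤ x ≤ 5, 0 ≤ y ≤ 6. Evaluating the double integral:

    ∬_D (54x^2 + 18) dA = ∫_0^{5} ∫_0^{6} (54x^2 + 18) dy dx.

Inner (y from 0 to 6): 324x^2 + 108.
Outer (x from 0 to 5): 14040.

Therefore ∮_C P dx + Q dy = 14040.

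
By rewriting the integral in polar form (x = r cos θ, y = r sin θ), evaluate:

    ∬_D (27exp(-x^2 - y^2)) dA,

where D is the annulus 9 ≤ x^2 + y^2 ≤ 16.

The region D is 3 ≤ r ≤ 4, 0 ≤ θ ≤ 2π in polar coordinates, where x = r cos(θ), y = r sin(θ), and dA = r dr dθ.

Under the substitution, the integrand becomes 27exp(-r^2), so

    ∬_D (27exp(-x^2 - y^2)) dA = ∫_{0}^{2π} ∫_{3}^{4} (27exp(-r^2)) · r dr dθ.

Inner integral (in r): ∫_{3}^{4} (27exp(-r^2)) · r dr = -(27 - 27exp(7))exp(-16)/2.

Outer integral (in θ): ∫_{0}^{2π} (-(27 - 27exp(7))exp(-16)/2) dθ = -27π (1 - exp(7))exp(-16).

Therefore ∬_D (27exp(-x^2 - y^2)) dA = -27π (1 - exp(7))exp(-16).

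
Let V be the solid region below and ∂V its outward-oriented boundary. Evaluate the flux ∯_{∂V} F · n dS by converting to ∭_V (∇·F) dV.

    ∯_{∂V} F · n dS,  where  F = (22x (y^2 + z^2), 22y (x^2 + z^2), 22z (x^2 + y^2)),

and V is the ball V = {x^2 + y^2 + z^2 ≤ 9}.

By the divergence theorem,

    ∯_{∂V} F · n dS = ∭_V (∇ · F) dV.

Compute the divergence:
    ∇ · F = ∂F_x/∂x + ∂F_y/∂y + ∂F_z/∂z = 22y^2 + 22z^2 + 22x^2 + 22z^2 + 22x^2 + 22y^2 = 44x^2 + 44y^2 + 44z^2.

In spherical coordinates, x = ρ sin(φ) cos(θ), y = ρ sin(φ) sin(θ), z = ρ cos(φ), dV = ρ^2 sin(φ) dρ dφ dθ, with 0 ≤ ρ ≤ 3, 0 ≤ φ ≤ π, 0 ≤ θ ≤ 2π.

The integrand, after substitution and multiplying by the volume element, becomes (44ρ^2) · ρ^2 sin(φ), so

    ∭_V (∇·F) dV = ∫_0^{2π} ∫_0^{π} ∫_0^{3} (44ρ^2) · ρ^2 sin(φ) dρ dφ dθ.

Inner (ρ from 0 to 3): 10692sin(φ)/5.
Middle (φ from 0 to π): 21384/5.
Outer (θ from 0 to 2π): 42768π/5.

Therefore ∯_{∂V} F · n dS = 42768π/5.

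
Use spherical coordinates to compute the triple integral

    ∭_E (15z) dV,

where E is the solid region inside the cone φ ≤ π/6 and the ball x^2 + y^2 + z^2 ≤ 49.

In spherical coordinates, x = ρ sin(φ) cos(θ), y = ρ sin(φ) sin(θ), z = ρ cos(φ), and dV = ρ^2 sin(φ) dρ dφ dθ.

The integrand becomes 15ρ cos(φ), so

    ∭_E (15z) dV = ∫_{0}^{2π} ∫_{0}^{π/6} ∫_{0}^{7} (15ρ cos(φ)) · ρ^2 sin(φ) dρ dφ dθ.

Inner (ρ): 36015sin(2φ)/8.
Middle (φ): 36015/32.
Outer (θ): 36015π/16.

Therefore the triple integral equals 36015π/16.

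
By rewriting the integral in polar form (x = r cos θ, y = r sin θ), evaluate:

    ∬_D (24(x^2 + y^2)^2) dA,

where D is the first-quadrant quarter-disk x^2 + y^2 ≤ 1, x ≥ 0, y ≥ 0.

The region D is 0 ≤ r ≤ 1, 0 ≤ θ ≤ π/2 in polar coordinates, where x = r cos(θ), y = r sin(θ), and dA = r dr dθ.

Under the substitution, the integrand becomes 24r^4, so

    ∬_D (24(x^2 + y^2)^2) dA = ∫_{0}^{π/2} ∫_{0}^{1} (24r^4) · r dr dθ.

Inner integral (in r): ∫_{0}^{1} (24r^4) · r dr = 4.

Outer integral (in θ): ∫_{0}^{π/2} (4) dθ = 2π.

Therefore ∬_D (24(x^2 + y^2)^2) dA = 2π.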